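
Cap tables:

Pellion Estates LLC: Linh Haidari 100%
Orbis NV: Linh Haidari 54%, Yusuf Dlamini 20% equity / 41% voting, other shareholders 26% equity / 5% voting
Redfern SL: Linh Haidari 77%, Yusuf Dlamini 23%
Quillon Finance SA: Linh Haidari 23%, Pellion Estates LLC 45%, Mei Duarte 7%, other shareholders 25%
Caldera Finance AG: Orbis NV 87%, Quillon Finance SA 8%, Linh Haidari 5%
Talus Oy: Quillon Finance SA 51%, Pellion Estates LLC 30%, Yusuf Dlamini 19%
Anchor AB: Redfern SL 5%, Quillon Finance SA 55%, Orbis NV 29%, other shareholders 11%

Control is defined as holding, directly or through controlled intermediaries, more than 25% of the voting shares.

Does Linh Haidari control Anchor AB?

Linh holds 54% of Orbis, so Linh controls Orbis.
Linh holds 100% of Pellion, so Linh controls Pellion.
Linh and Pellion together hold 23% + 45% = 68% of Quillon, so Linh controls Quillon.
Linh holds 77% of Redfern, so Linh controls Redfern.
Redfern and Quillon and Orbis together hold 5% + 55% + 29% = 89% of Anchor, so Linh controls Anchor.

Yes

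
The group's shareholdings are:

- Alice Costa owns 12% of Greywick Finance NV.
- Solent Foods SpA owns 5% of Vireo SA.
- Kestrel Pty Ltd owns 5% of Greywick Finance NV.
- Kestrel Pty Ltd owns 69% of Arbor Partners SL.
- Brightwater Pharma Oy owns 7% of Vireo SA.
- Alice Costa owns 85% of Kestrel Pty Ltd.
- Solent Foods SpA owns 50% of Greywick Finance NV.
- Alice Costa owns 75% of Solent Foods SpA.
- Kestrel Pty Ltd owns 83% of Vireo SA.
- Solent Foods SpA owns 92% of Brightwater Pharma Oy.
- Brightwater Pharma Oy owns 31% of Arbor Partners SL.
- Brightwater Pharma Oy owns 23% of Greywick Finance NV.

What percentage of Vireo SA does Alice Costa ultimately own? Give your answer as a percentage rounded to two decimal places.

Alice reaches Vireo along 3 paths.
Via Kestrel: 85% × 83% = 70.55%.
Via Solent → Brightwater: 75% × 92% × 7% = 4.83%.
Via Solent: 75% × 5% = 3.75%.
Total: 70.55% + 4.83% + 3.75% = 79.13%.

79.13%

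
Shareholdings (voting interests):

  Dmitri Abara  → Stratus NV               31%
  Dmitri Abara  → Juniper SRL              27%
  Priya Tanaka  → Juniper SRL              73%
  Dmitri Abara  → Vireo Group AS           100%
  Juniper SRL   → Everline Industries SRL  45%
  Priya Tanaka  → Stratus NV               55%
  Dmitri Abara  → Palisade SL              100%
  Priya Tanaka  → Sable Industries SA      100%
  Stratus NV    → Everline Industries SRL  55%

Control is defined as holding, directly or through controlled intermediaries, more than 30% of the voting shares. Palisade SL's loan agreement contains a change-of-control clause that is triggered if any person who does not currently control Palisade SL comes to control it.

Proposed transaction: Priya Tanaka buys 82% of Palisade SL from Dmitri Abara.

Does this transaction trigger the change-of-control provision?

Yes

The purchase adds only to Priya's holdings (Dmitri's stake shrinks), so Priya is the only person who could newly come to control Palisade.
Priya holds 55% of Stratus, so Priya controls Stratus.
Priya holds 73% of Juniper, so Priya controls Juniper.
Priya holds 100% of Sable, so Priya controls Sable.
Stratus and Juniper together hold 55% + 45% = 100% of Everline, so Priya controls Everline.
Neither Priya nor any entity Priya controls holds any voting interest in Palisade.
So before the transaction, Priya does not control Palisade.
After the purchase, Priya holds 82% of Palisade directly, and Dmitri's stake falls to 18%.
Priya holds 82% of Palisade, so Priya controls Palisade.
Priya did not control Palisade before and does after, so the clause is triggered.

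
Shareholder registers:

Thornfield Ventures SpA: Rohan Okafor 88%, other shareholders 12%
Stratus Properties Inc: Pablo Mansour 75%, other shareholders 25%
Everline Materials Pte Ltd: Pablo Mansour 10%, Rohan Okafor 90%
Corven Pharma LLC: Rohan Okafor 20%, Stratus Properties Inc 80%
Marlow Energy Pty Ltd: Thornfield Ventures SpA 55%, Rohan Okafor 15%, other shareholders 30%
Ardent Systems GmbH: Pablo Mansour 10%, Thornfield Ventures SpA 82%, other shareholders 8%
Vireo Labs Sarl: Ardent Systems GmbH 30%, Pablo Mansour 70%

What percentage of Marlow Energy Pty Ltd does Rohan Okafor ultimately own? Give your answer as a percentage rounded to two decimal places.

Rohan reaches Marlow along 2 paths.
Via Thornfield: 88% × 55% = 48.4%.
Direct stake: 15% = 15%.
Total: 48.4% + 15% = 63.4%.
Rounded: 63.40%.

63.40%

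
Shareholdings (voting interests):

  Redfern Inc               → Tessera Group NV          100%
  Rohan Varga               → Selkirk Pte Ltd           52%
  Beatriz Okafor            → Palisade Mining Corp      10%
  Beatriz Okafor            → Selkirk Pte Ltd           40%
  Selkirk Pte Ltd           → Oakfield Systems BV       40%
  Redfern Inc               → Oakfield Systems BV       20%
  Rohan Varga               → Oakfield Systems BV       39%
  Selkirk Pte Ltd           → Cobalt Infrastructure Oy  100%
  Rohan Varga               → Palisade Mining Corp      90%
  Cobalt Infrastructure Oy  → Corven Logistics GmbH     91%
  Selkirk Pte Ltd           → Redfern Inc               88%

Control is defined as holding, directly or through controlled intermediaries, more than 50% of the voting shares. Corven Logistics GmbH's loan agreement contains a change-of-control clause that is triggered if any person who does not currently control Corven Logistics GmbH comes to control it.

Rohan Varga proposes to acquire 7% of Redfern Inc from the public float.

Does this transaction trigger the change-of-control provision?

The purchase changes only Rohan's holdings, so Rohan is the only person who could newly come to control Corven.
Rohan holds 52% of Selkirk, so Rohan controls Selkirk.
Selkirk holds 100% of Cobalt, so Rohan controls Cobalt.
Cobalt holds 91% of Corven, so Rohan controls Corven.
So Rohan already controls Corven before the transaction.
After the purchase, Rohan holds 7% of Redfern directly.
Rohan controlled Corven already, so this is not a new person acquiring control; every other person's position is unchanged or reduced.
No new person acquires control, so the clause is not triggered.

No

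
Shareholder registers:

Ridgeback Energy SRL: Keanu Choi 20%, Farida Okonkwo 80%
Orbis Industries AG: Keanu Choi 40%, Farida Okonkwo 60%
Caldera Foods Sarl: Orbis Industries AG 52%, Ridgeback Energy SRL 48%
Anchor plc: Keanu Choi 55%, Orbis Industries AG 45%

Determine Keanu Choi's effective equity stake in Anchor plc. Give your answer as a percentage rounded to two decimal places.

73.00%

Keanu reaches Anchor along 2 paths.
Direct stake: 55% = 55%.
Via Orbis: 40% × 45% = 18%.
Total: 55% + 18% = 73%.
Rounded: 73.00%.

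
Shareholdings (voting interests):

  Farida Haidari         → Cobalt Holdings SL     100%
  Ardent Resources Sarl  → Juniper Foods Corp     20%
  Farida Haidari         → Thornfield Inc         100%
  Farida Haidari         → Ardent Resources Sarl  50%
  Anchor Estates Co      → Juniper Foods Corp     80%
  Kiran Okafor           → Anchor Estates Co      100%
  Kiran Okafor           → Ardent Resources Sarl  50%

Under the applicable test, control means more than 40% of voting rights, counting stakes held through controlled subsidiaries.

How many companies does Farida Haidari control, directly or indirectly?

Farida holds 50% of Ardent, so Farida controls Ardent.
Farida holds 100% of Thornfield, so Farida controls Thornfield.
Farida holds 100% of Cobalt, so Farida controls Cobalt.
No other company's threshold is met.
Farida controls 3 companies.

3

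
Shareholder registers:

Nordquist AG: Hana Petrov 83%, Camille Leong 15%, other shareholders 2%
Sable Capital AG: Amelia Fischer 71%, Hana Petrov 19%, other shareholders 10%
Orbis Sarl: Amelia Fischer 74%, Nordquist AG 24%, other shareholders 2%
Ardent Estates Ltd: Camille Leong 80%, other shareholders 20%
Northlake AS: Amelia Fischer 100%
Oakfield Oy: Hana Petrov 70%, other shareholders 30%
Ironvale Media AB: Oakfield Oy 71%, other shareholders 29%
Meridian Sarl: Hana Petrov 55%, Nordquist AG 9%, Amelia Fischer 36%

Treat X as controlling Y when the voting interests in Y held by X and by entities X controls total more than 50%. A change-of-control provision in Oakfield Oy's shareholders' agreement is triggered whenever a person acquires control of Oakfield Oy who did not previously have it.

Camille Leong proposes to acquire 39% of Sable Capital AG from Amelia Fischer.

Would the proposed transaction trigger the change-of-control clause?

No

The purchase adds only to Camille's holdings (Amelia's stake shrinks), so Camille is the only person who could newly come to control Oakfield.
Camille holds 80% of Ardent, so Camille controls Ardent.
Neither Camille nor any entity Camille controls holds any voting interest in Oakfield.
So before the transaction, Camille does not control Oakfield.
After the purchase, Camille holds 39% of Sable directly, and Amelia's stake falls to 32%.
Camille's side now holds 39% of Sable, not > 50%, so Camille still does not control Sable.
After the transaction, neither Camille nor any entity Camille controls holds a voting interest in Oakfield, so Camille still does not control it.
No new person acquires control, so the clause is not triggered.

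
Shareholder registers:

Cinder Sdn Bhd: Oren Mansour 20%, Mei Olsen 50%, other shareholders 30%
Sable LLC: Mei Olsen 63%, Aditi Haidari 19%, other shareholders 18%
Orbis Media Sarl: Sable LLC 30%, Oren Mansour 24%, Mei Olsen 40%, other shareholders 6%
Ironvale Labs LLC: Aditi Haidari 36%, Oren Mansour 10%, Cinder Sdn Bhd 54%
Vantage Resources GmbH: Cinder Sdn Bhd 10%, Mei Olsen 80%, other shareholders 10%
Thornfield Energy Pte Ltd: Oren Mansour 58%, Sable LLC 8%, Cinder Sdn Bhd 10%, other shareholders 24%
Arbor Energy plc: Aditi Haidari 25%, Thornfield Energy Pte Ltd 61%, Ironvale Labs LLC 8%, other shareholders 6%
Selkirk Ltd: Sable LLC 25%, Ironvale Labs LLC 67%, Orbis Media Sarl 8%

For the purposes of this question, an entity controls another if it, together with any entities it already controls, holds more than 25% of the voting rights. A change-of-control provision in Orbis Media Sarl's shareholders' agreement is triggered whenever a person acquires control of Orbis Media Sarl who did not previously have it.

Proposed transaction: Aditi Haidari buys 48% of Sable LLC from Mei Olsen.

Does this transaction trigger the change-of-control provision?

Yes

The purchase adds only to Aditi's holdings (Mei's stake shrinks), so Aditi is the only person who could newly come to control Orbis.
Aditi holds 36% of Ironvale, so Aditi controls Ironvale.
Aditi and Ironvale together hold 25% + 8% = 33% of Arbor, so Aditi controls Arbor.
Ironvale holds 67% of Selkirk, so Aditi controls Selkirk.
Neither Aditi nor any entity Aditi controls holds any voting interest in Orbis.
So before the transaction, Aditi does not control Orbis.
After the purchase, Aditi's direct stake in Sable rises to 19% + 48% = 67%, and Mei's stake falls to 15%.
Aditi holds 67% of Sable, so Aditi controls Sable.
Sable holds 30% of Orbis, so Aditi controls Orbis.
Aditi did not control Orbis before and does after, so the clause is triggered.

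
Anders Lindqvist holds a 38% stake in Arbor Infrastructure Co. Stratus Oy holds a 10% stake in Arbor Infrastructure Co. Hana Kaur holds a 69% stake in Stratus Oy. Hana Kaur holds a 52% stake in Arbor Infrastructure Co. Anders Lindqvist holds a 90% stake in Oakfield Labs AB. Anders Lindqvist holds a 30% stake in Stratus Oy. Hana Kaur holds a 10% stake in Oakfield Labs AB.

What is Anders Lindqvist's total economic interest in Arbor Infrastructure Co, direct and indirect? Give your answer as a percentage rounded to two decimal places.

41.00%

Anders reaches Arbor along 2 paths.
Direct stake: 38% = 38%.
Via Stratus: 30% × 10% = 3%.
Total: 38% + 3% = 41%.
Rounded: 41.00%.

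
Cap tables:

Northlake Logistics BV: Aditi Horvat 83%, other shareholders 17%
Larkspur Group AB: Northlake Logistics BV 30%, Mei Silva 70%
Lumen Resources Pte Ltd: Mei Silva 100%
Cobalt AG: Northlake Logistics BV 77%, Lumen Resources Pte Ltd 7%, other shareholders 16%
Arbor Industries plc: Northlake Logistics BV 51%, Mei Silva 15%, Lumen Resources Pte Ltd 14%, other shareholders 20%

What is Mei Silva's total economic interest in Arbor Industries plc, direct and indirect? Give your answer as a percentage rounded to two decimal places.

Mei reaches Arbor along 2 paths.
Direct stake: 15% = 15%.
Via Lumen: 100% × 14% = 14%.
Total: 15% + 14% = 29%.
Rounded: 29.00%.

29.00%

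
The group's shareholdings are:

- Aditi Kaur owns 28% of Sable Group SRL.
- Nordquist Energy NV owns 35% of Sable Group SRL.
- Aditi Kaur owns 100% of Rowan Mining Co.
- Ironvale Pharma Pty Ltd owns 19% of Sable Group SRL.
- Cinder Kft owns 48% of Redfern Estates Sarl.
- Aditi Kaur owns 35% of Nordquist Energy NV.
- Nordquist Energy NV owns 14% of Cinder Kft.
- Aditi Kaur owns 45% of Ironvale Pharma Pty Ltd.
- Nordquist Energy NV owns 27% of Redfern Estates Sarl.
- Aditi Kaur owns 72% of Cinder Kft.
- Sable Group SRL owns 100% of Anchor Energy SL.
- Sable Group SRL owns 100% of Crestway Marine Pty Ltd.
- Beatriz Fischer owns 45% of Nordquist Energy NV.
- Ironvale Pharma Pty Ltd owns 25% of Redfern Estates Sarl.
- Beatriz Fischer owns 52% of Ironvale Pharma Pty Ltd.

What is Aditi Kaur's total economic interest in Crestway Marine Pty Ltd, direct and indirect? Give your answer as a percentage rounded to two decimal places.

Aditi reaches Crestway along 3 paths.
Via Ironvale → Sable: 45% × 19% × 100% = 8.55%.
Via Sable: 28% × 100% = 28%.
Via Nordquist → Sable: 35% × 35% × 100% = 12.25%.
Total: 8.55% + 28% + 12.25% = 48.8%.
Rounded: 48.80%.

48.80%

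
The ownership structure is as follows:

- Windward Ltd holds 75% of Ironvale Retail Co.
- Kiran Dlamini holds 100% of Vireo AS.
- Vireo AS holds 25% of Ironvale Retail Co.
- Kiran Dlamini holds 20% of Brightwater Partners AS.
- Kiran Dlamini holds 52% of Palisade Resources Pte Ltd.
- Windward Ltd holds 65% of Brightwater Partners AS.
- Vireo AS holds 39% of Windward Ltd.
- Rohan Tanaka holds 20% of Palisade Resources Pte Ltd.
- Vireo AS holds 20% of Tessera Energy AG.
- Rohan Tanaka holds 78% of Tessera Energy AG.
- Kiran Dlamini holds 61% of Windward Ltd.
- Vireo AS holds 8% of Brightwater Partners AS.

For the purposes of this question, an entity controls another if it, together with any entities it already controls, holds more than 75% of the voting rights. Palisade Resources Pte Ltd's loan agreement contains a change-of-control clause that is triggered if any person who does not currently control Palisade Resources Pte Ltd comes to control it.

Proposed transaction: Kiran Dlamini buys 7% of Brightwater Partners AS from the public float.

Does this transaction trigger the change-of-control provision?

The purchase changes only Kiran's holdings, so Kiran is the only person who could newly come to control Palisade.
Kiran holds 100% of Vireo, so Kiran controls Vireo.
Vireo and Kiran together hold 39% + 61% = 100% of Windward, so Kiran controls Windward.
Windward and Kiran and Vireo together hold 65% + 20% + 8% = 93% of Brightwater, so Kiran controls Brightwater.
Windward and Vireo together hold 75% + 25% = 100% of Ironvale, so Kiran controls Ironvale.
In Palisade, Kiran's side holds only 52%, not > 75%.
So before the transaction, Kiran does not control Palisade.
After the purchase, Kiran's direct stake in Brightwater rises to 20% + 7% = 27%.
Windward and Kiran and Vireo together hold 65% + 27% + 8% = 100% of Brightwater, so Kiran controls Brightwater.
After the transaction, Kiran's side holds 52% of Palisade, not > 75%, so Kiran still does not control Palisade.
No new person acquires control, so the clause is not triggered.

No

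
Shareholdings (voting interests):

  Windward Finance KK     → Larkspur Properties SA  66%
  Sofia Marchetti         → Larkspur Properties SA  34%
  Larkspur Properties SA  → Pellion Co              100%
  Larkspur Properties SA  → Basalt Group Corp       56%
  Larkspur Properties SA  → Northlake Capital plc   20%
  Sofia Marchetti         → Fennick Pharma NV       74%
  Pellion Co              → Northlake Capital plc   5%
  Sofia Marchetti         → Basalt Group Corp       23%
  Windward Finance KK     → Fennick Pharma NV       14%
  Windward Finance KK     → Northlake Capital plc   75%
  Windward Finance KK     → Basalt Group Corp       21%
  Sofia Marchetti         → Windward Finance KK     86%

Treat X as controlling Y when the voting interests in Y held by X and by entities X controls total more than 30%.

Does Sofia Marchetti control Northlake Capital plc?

Yes

Sofia holds 86% of Windward, so Sofia controls Windward.
Windward and Sofia together hold 66% + 34% = 100% of Larkspur, so Sofia controls Larkspur.
Larkspur holds 100% of Pellion, so Sofia controls Pellion.
Windward and Larkspur and Pellion together hold 75% + 20% + 5% = 100% of Northlake, so Sofia controls Northlake.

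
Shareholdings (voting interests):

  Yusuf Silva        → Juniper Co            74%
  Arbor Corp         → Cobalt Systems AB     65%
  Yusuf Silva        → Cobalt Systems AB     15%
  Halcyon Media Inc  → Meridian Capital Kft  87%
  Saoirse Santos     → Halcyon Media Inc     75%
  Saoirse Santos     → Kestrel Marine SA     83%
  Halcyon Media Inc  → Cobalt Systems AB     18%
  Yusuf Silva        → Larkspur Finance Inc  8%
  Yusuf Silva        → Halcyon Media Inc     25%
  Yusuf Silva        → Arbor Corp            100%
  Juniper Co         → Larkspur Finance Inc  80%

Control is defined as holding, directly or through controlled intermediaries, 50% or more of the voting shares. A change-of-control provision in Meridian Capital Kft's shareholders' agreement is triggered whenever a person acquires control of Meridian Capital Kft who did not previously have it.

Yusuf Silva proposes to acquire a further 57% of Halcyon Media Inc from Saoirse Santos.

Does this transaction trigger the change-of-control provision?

Yes

The purchase adds only to Yusuf's holdings (Saoirse's stake shrinks), so Yusuf is the only person who could newly come to control Meridian.
Yusuf holds 100% of Arbor, so Yusuf controls Arbor.
Yusuf holds 74% of Juniper, so Yusuf controls Juniper.
Yusuf and Arbor together hold 15% + 65% = 80% of Cobalt, so Yusuf controls Cobalt.
Juniper and Yusuf together hold 80% + 8% = 88% of Larkspur, so Yusuf controls Larkspur.
Neither Yusuf nor any entity Yusuf controls holds any voting interest in Meridian.
So before the transaction, Yusuf does not control Meridian.
After the purchase, Yusuf's direct stake in Halcyon rises to 25% + 57% = 82%, and Saoirse's stake falls to 18%.
Yusuf holds 82% of Halcyon, so Yusuf controls Halcyon.
Halcyon holds 87% of Meridian, so Yusuf controls Meridian.
Yusuf did not control Meridian before and does after, so the clause is triggered.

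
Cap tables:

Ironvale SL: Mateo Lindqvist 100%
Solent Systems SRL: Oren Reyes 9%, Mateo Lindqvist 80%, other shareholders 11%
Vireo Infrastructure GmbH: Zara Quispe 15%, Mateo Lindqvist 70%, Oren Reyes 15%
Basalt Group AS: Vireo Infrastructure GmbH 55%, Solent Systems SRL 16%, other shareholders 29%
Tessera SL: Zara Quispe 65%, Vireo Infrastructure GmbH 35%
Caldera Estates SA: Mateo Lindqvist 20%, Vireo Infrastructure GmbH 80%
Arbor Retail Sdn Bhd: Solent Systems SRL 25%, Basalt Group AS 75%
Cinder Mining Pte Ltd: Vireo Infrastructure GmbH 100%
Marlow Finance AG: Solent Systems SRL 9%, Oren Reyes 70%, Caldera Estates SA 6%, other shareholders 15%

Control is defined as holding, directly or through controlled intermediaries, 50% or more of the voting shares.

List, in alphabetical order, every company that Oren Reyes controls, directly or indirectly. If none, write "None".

Oren holds 70% of Marlow, so Oren controls Marlow.
No other company's threshold is met.

Marlow Finance AG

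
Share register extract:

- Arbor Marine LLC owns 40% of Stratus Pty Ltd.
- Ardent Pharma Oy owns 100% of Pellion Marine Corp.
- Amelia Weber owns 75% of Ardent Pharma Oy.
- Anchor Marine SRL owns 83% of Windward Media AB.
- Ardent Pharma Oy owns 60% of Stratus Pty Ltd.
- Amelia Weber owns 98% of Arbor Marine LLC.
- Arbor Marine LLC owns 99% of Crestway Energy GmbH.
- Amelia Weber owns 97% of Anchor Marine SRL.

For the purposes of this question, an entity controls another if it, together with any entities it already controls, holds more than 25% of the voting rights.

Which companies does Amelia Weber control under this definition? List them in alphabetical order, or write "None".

Anchor Marine SRL, Arbor Marine LLC, Ardent Pharma Oy, Crestway Energy GmbH, Pellion Marine Corp, Stratus Pty Ltd, Windward Media AB

Amelia holds 75% of Ardent, so Amelia controls Ardent.
Amelia holds 97% of Anchor, so Amelia controls Anchor.
Amelia holds 98% of Arbor, so Amelia controls Arbor.
Arbor and Ardent together hold 40% + 60% = 100% of Stratus, so Amelia controls Stratus.
Arbor holds 99% of Crestway, so Amelia controls Crestway.
Anchor holds 83% of Windward, so Amelia controls Windward.
Ardent holds 100% of Pellion, so Amelia controls Pellion.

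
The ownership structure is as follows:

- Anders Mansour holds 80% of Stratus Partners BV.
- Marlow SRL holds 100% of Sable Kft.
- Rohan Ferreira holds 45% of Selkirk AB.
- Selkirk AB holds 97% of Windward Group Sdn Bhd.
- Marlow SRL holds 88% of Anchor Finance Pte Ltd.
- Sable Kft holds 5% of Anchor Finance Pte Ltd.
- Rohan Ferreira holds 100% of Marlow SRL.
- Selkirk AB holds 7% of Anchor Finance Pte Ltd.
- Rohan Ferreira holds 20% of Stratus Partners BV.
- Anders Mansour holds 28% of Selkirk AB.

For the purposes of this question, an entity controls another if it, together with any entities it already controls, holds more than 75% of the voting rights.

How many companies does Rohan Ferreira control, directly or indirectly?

3

Rohan holds 100% of Marlow, so Rohan controls Marlow.
Marlow holds 100% of Sable, so Rohan controls Sable.
Sable and Marlow together hold 5% + 88% = 93% of Anchor, so Rohan controls Anchor.
No other company's threshold is met.
Rohan controls 3 companies.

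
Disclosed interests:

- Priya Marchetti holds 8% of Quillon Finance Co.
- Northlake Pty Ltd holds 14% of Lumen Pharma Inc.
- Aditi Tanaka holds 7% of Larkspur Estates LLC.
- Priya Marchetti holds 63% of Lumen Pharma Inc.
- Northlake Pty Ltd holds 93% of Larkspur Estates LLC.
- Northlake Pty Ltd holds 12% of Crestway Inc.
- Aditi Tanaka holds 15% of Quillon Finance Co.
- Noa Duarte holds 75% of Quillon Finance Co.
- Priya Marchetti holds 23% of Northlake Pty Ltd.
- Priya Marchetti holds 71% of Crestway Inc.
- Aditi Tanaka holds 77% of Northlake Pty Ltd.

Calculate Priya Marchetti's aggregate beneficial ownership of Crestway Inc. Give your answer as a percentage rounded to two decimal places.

Priya reaches Crestway along 2 paths.
Direct stake: 71% = 71%.
Via Northlake: 23% × 12% = 2.76%.
Total: 71% + 2.76% = 73.76%.

73.76%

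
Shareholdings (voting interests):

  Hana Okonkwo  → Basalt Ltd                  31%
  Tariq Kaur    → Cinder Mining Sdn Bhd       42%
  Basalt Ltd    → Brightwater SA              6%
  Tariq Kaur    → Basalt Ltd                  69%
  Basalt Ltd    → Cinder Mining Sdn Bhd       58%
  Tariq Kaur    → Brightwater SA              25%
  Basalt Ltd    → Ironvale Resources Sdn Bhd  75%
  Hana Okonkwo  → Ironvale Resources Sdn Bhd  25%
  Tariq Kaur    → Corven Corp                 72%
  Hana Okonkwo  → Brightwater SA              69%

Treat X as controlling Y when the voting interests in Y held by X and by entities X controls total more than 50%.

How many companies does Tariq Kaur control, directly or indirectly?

4

Tariq holds 69% of Basalt, so Tariq controls Basalt.
Basalt holds 75% of Ironvale, so Tariq controls Ironvale.
Basalt and Tariq together hold 58% + 42% = 100% of Cinder, so Tariq controls Cinder.
Tariq holds 72% of Corven, so Tariq controls Corven.
No other company's threshold is met.
Tariq controls 4 companies.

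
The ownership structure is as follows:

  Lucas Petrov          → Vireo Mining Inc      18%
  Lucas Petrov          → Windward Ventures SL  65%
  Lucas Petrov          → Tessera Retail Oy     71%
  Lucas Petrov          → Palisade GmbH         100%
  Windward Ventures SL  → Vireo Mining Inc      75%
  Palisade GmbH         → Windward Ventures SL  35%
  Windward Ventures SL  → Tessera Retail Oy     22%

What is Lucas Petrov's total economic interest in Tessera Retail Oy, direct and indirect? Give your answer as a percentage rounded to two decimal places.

93.00%

Lucas reaches Tessera along 3 paths.
Via Palisade → Windward: 100% × 35% × 22% = 7.7%.
Via Windward: 65% × 22% = 14.3%.
Direct stake: 71% = 71%.
Total: 7.7% + 14.3% + 71% = 93%.
Rounded: 93.00%.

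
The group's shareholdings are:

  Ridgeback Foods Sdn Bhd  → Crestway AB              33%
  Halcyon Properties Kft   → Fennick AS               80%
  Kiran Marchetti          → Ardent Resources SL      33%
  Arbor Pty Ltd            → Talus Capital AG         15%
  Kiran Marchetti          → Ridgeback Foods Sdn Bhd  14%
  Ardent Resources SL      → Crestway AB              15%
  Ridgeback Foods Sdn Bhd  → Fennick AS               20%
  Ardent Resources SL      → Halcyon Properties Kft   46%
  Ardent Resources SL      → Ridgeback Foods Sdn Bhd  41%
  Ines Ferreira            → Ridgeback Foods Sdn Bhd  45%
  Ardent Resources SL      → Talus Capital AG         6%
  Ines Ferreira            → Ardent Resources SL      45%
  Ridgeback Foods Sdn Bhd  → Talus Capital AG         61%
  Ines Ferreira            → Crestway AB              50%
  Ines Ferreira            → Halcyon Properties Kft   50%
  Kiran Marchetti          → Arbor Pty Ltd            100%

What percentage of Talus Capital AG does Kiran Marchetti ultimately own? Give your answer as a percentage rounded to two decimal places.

Kiran reaches Talus along 4 paths.
Via Ardent → Ridgeback: 33% × 41% × 61% = 8.2533%.
Via Ridgeback: 14% × 61% = 8.54%.
Via Arbor: 100% × 15% = 15%.
Via Ardent: 33% × 6% = 1.98%.
Total: 8.2533% + 8.54% + 15% + 1.98% = 33.7733%.
Rounded: 33.77%.

33.77%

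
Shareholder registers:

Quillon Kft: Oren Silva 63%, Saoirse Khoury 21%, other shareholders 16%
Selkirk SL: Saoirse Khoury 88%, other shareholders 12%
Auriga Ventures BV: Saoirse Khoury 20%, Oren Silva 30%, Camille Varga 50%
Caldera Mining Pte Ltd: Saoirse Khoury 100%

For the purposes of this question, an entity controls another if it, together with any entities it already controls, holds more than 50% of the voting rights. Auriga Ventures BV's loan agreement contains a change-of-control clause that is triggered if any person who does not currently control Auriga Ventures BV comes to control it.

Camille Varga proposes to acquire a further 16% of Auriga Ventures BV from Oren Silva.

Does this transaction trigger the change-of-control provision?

Yes

The purchase adds only to Camille's holdings (Oren's stake shrinks), so Camille is the only person who could newly come to control Auriga.
Camille's largest direct stake is 50% in Auriga, which does not meet the threshold, so Camille controls no company.
In Auriga, Camille's side holds only 50%, not > 50%.
So before the transaction, Camille does not control Auriga.
After the purchase, Camille's direct stake in Auriga rises to 50% + 16% = 66%, and Oren's stake falls to 14%.
Camille holds 66% of Auriga, so Camille controls Auriga.
Camille did not control Auriga before and does after, so the clause is triggered.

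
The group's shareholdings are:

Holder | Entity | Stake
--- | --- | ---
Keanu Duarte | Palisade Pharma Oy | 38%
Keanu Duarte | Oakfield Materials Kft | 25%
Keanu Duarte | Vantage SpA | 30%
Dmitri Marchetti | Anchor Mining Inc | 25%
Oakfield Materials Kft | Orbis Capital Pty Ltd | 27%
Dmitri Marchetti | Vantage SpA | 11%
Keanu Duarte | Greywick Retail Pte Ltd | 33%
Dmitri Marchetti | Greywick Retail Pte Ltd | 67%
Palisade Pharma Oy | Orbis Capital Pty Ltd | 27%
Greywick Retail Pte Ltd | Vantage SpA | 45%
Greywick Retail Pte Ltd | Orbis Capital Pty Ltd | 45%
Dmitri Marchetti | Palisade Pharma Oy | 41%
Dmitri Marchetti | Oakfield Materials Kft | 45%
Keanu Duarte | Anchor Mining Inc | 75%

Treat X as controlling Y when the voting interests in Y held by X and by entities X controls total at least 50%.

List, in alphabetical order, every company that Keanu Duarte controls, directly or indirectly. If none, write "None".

Keanu holds 75% of Anchor, so Keanu controls Anchor.
No other company's threshold is met.

Anchor Mining Inc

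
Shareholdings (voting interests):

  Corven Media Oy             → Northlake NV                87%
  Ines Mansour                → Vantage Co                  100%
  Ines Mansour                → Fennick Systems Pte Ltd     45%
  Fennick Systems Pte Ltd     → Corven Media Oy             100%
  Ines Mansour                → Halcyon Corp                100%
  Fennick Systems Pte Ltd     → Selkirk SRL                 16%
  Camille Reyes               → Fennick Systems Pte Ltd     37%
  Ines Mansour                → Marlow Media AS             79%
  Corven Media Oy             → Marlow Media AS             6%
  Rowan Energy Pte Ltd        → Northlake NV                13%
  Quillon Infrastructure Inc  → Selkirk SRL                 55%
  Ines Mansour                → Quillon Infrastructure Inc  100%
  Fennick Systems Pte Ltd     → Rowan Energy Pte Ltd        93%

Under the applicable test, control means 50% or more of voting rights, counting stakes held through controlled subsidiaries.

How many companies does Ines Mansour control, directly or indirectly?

5

Ines holds 100% of Quillon, so Ines controls Quillon.
Ines holds 100% of Halcyon, so Ines controls Halcyon.
Ines holds 100% of Vantage, so Ines controls Vantage.
Quillon holds 55% of Selkirk, so Ines controls Selkirk.
Ines holds 79% of Marlow, so Ines controls Marlow.
No other company's threshold is met.
Ines controls 5 companies.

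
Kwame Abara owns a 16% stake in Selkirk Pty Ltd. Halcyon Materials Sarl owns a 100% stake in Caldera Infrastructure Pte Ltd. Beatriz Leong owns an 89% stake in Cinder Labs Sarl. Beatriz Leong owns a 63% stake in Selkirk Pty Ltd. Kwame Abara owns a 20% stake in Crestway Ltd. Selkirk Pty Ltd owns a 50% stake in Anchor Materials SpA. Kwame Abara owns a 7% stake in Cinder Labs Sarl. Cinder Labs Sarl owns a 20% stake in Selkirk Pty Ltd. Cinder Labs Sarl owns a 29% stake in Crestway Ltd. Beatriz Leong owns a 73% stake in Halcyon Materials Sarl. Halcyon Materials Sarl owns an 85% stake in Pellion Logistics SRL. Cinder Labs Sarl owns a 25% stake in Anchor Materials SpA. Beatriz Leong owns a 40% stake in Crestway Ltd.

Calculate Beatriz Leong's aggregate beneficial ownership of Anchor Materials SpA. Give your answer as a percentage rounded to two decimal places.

Beatriz reaches Anchor along 3 paths.
Via Cinder → Selkirk: 89% × 20% × 50% = 8.9%.
Via Selkirk: 63% × 50% = 31.5%.
Via Cinder: 89% × 25% = 22.25%.
Total: 8.9% + 31.5% + 22.25% = 62.65%.

62.65%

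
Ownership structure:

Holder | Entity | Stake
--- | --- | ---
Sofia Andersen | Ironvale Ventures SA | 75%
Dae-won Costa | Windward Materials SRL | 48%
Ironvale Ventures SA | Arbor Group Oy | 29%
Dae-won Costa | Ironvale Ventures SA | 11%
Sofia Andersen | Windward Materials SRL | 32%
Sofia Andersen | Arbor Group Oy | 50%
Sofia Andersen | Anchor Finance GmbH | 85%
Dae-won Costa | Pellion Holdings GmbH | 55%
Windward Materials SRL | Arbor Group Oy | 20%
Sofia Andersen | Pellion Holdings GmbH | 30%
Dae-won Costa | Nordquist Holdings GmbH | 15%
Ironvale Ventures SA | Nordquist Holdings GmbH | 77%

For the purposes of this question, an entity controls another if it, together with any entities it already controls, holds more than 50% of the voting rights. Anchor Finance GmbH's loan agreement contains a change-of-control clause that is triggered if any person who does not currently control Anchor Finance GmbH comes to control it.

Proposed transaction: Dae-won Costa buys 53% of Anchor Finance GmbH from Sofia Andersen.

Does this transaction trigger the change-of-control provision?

The purchase adds only to Dae-won's holdings (Sofia's stake shrinks), so Dae-won is the only person who could newly come to control Anchor.
Dae-won holds 55% of Pellion, so Dae-won controls Pellion.
Neither Dae-won nor any entity Dae-won controls holds any voting interest in Anchor.
So before the transaction, Dae-won does not control Anchor.
After the purchase, Dae-won holds 53% of Anchor directly, and Sofia's stake falls to 32%.
Dae-won holds 53% of Anchor, so Dae-won controls Anchor.
Dae-won did not control Anchor before and does after, so the clause is triggered.

Yes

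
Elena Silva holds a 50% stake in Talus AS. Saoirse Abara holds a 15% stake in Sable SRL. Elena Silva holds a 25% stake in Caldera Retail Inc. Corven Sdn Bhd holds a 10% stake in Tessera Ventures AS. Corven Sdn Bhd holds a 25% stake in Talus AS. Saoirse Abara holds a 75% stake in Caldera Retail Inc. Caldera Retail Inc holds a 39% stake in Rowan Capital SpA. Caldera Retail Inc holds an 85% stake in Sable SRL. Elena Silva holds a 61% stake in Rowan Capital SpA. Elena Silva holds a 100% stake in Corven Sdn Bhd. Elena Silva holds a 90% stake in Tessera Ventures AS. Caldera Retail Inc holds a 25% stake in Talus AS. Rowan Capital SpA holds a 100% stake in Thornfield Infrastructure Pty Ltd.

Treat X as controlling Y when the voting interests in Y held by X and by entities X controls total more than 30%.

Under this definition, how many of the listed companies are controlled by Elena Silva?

5

Elena holds 100% of Corven, so Elena controls Corven.
Elena holds 61% of Rowan, so Elena controls Rowan.
Corven and Elena together hold 25% + 50% = 75% of Talus, so Elena controls Talus.
Rowan holds 100% of Thornfield, so Elena controls Thornfield.
Elena and Corven together hold 90% + 10% = 100% of Tessera, so Elena controls Tessera.
No other company's threshold is met.
Elena controls 5 companies.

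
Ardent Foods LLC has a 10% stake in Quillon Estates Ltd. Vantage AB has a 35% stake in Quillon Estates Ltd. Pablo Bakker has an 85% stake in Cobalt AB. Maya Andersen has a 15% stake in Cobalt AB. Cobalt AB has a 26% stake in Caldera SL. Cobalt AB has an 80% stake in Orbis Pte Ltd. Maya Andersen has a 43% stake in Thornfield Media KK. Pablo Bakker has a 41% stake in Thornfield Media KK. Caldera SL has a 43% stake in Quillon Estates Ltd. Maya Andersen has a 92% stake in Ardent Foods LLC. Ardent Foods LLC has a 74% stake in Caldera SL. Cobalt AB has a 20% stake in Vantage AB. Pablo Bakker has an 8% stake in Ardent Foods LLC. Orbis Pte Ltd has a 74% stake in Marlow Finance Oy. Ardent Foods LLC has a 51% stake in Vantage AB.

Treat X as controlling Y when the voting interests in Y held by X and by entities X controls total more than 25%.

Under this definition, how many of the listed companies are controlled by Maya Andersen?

Maya holds 43% of Thornfield, so Maya controls Thornfield.
Maya holds 92% of Ardent, so Maya controls Ardent.
Ardent holds 74% of Caldera, so Maya controls Caldera.
Ardent holds 51% of Vantage, so Maya controls Vantage.
Vantage and Ardent and Caldera together hold 35% + 10% + 43% = 88% of Quillon, so Maya controls Quillon.
No other company's threshold is met.
Maya controls 5 companies.

5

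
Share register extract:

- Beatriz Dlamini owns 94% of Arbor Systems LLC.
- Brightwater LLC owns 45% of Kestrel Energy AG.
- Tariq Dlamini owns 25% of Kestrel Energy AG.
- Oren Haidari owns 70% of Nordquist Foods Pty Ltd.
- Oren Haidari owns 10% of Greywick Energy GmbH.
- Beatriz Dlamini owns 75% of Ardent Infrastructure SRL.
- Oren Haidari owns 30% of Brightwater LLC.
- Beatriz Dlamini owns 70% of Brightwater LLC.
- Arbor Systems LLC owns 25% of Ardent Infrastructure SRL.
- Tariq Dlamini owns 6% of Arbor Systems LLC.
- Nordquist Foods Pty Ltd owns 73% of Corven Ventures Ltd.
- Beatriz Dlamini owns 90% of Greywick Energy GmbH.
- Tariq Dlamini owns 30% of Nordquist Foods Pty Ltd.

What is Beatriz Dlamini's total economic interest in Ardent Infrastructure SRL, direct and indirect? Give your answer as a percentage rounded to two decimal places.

Beatriz reaches Ardent along 2 paths.
Via Arbor: 94% × 25% = 23.5%.
Direct stake: 75% = 75%.
Total: 23.5% + 75% = 98.5%.
Rounded: 98.50%.

98.50%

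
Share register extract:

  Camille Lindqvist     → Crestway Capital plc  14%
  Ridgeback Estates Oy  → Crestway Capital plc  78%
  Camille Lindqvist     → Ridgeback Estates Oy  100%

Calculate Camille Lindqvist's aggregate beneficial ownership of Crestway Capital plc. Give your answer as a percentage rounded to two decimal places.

92.00%

Camille reaches Crestway along 2 paths.
Direct stake: 14% = 14%.
Via Ridgeback: 100% × 78% = 78%.
Total: 14% + 78% = 92%.
Rounded: 92.00%.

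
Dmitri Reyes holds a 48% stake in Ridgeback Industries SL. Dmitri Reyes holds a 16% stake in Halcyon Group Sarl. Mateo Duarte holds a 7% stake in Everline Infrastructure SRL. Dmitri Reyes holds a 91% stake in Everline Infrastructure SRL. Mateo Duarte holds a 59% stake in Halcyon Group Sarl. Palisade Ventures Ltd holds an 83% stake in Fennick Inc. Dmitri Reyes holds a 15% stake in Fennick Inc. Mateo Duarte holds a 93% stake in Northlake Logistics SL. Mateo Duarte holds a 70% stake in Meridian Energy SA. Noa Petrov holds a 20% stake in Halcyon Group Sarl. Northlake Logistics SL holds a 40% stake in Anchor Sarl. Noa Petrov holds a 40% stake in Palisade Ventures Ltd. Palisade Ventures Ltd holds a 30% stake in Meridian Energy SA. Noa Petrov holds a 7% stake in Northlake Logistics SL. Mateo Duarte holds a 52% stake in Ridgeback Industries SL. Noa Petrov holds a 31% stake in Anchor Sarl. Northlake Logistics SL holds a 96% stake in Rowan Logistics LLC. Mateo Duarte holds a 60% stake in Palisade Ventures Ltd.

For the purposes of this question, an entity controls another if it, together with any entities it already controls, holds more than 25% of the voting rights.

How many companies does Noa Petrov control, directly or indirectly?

Noa holds 40% of Palisade, so Noa controls Palisade.
Palisade holds 30% of Meridian, so Noa controls Meridian.
Palisade holds 83% of Fennick, so Noa controls Fennick.
Noa holds 31% of Anchor, so Noa controls Anchor.
No other company's threshold is met.
Noa controls 4 companies.

4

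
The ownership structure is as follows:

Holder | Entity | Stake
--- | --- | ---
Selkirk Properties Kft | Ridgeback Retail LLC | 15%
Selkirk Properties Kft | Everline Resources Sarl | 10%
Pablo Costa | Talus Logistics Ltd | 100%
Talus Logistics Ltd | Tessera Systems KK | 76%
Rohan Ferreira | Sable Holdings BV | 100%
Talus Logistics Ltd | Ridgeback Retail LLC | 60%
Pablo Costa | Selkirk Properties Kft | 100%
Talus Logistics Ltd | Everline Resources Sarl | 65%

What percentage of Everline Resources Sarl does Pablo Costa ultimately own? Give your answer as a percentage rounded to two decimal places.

Pablo reaches Everline along 2 paths.
Via Talus: 100% × 65% = 65%.
Via Selkirk: 100% × 10% = 10%.
Total: 65% + 10% = 75%.
Rounded: 75.00%.

75.00%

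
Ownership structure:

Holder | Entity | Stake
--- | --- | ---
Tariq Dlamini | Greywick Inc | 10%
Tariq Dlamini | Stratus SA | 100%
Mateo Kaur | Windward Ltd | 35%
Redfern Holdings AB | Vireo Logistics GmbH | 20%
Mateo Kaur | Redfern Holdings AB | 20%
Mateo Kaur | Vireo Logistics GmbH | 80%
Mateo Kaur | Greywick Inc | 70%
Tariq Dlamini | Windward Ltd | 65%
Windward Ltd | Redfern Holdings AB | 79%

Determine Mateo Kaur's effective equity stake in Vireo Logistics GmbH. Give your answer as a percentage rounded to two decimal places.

Mateo reaches Vireo along 3 paths.
Direct stake: 80% = 80%.
Via Windward → Redfern: 35% × 79% × 20% = 5.53%.
Via Redfern: 20% × 20% = 4%.
Total: 80% + 5.53% + 4% = 89.53%.

89.53%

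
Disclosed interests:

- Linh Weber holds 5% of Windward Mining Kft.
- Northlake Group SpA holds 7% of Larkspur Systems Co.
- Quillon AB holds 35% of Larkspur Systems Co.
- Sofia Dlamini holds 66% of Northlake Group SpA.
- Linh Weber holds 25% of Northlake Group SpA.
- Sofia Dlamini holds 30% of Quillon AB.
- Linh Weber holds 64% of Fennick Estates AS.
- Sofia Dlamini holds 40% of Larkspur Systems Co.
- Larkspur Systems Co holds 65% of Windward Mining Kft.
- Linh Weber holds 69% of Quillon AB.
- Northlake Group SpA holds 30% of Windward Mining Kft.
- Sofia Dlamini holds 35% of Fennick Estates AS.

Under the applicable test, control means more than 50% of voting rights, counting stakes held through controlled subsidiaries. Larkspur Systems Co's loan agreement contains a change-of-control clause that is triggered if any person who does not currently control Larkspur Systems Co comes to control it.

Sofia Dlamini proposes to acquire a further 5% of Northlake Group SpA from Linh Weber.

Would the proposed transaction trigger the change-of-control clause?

No

The purchase adds only to Sofia's holdings (Linh's stake shrinks), so Sofia is the only person who could newly come to control Larkspur.
Sofia holds 66% of Northlake, so Sofia controls Northlake.
In Larkspur, Sofia's side holds only 7% + 40% = 47%, not > 50%.
So before the transaction, Sofia does not control Larkspur.
After the purchase, Sofia's direct stake in Northlake rises to 66% + 5% = 71%, and Linh's stake falls to 20%.
Sofia holds 71% of Northlake, so Sofia controls Northlake.
After the transaction, Sofia's side holds 7% + 40% = 47% of Larkspur, not > 50%, so Sofia still does not control Larkspur.
No new person acquires control, so the clause is not triggered.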